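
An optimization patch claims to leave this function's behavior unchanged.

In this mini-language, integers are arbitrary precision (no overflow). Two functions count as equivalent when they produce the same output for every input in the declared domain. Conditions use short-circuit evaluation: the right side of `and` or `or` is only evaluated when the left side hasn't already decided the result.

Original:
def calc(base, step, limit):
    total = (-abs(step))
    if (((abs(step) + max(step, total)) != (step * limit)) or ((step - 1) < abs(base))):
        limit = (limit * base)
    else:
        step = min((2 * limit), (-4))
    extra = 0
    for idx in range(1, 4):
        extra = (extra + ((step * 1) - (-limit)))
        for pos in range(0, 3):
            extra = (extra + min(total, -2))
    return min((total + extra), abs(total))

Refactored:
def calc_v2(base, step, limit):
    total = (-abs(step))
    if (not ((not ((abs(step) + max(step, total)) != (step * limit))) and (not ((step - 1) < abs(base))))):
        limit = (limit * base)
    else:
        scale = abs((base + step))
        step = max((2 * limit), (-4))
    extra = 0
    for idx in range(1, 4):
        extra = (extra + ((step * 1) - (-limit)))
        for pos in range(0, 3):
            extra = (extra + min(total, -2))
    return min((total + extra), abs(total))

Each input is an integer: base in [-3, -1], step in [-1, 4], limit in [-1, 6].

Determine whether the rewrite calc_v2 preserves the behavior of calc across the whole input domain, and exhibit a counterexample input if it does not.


Try base=-3, step=4, limit=2.
calc: total := -4 | (((abs(step) + max(step, total)) != (step * limit)) or ((step - 1) < abs(base))): false | step := -4 | extra := 0 | iter idx=1: | extra := -2 | iter pos=0: | extra := -6 | iter pos=1: | extra := -10 | iter pos=2: | extra := -14 | iter idx=2: | extra := -16 | iter pos=0: | extra := -20 | iter pos=1: | extra := -24 | iter pos=2: | extra := -28 | iter idx=3: | extra := -30 | iter pos=0: | extra := -34 | iter pos=1: | extra := -38 | iter pos=2: | extra := -42 | result -46
calc_v2: total := -4 | (not ((not ((abs(step) + max(step, total)) != (step * limit))) and (not ((step - 1) < abs(base))))): false | scale := 1 | step := 4 | extra := 0 | iter idx=1: | extra := 6 | iter pos=0: | extra := 2 | iter pos=1: | extra := -2 | iter pos=2: | extra := -6 | iter idx=2: | extra := 0 | iter pos=0: | extra := -4 | iter pos=1: | extra := -8 | iter pos=2: | extra := -12 | iter idx=3: | extra := -6 | iter pos=0: | extra := -10 | iter pos=1: | extra := -14 | iter pos=2: | extra := -18 | result -22
-46 and -22 differ, so these are not the same function on this domain.
verdict: not equivalent; witness: base=-3, step=4, limit=2


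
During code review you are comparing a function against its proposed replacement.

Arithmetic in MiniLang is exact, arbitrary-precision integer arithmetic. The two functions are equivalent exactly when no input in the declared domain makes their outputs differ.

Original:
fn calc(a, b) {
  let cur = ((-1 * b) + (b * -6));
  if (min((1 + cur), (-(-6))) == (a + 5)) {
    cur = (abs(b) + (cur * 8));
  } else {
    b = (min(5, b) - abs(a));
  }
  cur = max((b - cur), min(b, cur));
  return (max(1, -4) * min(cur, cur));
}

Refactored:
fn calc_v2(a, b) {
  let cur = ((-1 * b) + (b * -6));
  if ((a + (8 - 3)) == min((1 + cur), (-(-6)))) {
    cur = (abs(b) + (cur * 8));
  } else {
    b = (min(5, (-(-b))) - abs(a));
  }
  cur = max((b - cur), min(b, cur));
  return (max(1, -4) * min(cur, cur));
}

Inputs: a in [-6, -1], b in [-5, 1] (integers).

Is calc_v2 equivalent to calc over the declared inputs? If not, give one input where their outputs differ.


The two versions differ — the changes include constant usage differs, arithmetic usage differs.
Tracing a=-2, b=-3: calc: cur = 21; (min((1 + cur), (-(-6))) == (a + 5)) -> false; b = -5; cur = -5; return -5 | calc_v2: cur = 21; ((a + (8 - 3)) == min((1 + cur), (-(-6)))) -> false; b = -5; cur = -5; return -5 — matching result -5.
An exhaustive pass over the 42 declared inputs shows identical outputs.
verdict: equivalent


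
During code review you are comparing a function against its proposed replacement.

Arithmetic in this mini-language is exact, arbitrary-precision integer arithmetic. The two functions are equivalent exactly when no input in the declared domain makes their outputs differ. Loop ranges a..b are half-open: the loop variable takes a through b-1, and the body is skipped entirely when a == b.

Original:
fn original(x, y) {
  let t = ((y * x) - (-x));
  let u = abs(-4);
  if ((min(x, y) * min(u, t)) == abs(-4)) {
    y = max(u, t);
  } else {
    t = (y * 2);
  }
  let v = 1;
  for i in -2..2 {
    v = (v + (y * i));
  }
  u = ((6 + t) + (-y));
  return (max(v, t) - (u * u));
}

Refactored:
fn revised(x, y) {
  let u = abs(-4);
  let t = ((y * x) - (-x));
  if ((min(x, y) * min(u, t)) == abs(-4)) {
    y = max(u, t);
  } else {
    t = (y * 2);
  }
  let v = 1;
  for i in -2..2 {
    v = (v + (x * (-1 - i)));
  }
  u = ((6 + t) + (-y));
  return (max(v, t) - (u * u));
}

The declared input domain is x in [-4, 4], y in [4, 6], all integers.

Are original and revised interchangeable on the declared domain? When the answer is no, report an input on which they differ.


The rewrite breaks on x=-4, y=4, where the results are -92 and -91.
original: t := -20 | u := 4 | ((min(x, y) * min(u, t)) == abs(-4)): false | t := 8 | v := 1 | iter i=-2: | v := -7 | iter i=-1: | v := -11 | iter i=0: | v := -11 | iter i=1: | v := -7 | u := 10 | result -92
revised: u := 4 | t := -20 | ((min(x, y) * min(u, t)) == abs(-4)): false | t := 8 | v := 1 | iter i=-2: | v := -3 | iter i=-1: | v := -3 | iter i=0: | v := 1 | iter i=1: | v := 9 | u := 10 | result -91
verdict: not equivalent; witness: x=-4, y=4


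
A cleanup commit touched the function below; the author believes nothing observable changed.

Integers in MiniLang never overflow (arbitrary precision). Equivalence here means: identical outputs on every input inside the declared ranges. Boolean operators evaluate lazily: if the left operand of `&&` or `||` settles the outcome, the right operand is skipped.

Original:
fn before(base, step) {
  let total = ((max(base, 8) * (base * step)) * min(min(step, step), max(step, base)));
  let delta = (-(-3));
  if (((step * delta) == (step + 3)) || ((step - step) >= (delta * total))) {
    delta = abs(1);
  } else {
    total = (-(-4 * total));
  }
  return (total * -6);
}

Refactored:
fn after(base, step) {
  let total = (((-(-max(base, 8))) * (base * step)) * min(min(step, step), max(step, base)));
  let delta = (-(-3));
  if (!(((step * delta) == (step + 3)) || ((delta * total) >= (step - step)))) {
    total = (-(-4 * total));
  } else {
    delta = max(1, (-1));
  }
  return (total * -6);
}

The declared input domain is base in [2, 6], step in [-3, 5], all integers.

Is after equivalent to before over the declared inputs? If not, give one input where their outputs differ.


At base=2, step=-3: before gives -3456, after gives -864.
verdict: not equivalent; witness: base=2, step=-3


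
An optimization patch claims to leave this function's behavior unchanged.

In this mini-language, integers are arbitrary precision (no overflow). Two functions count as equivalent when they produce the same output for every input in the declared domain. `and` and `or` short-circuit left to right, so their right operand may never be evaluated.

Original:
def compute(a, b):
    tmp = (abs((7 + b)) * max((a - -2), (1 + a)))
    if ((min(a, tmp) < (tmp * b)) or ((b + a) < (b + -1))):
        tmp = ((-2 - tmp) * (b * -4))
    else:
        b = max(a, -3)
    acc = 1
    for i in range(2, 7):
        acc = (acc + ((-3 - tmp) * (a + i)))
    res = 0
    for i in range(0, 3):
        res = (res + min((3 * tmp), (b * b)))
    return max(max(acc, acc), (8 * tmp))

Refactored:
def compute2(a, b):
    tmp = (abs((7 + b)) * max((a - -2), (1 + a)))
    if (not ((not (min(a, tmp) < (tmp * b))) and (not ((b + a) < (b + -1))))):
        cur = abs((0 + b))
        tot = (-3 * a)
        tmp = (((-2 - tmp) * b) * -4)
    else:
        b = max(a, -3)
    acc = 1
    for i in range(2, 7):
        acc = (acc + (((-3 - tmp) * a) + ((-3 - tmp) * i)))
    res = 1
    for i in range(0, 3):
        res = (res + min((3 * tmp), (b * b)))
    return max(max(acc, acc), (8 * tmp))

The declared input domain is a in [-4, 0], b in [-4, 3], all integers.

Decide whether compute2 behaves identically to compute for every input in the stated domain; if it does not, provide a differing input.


Equivalent. The suspicious edit (`0` became `1`) never changes the result for any input inside the declared domain.
An exhaustive pass over the 40 declared inputs shows identical outputs.
One worked example (a=0, b=1) — compute: tmp=16, then ((min(a, tmp) < (tmp * b)) or ((b + a) < (b + -1))) is true, then tmp=72, then acc=1, then (i=2), then acc=-149, then (i=3), then acc=-374, then (i=4), then acc=-674, then (i=5), then acc=-1049, then (i=6), then acc=-1499, then res=0, then (i=0), then res=1, then (i=1), then res=2, then (i=2), then res=3, then returns 576; compute2: tmp=16, then (not ((not (min(a, tmp) < (tmp * b))) and (not ((b + a) < (b + -1))))) is true, then cur=1, then tot=0, then tmp=72, then acc=1, then (i=2), then acc=-149, then (i=3), then acc=-374, then (i=4), then acc=-674, then (i=5), then acc=-1049, then (i=6), then acc=-1499, then res=1, then (i=0), then res=2, then (i=1), then res=3, then (i=2), then res=4, then returns 576; agreement on 576.
verdict: equivalent


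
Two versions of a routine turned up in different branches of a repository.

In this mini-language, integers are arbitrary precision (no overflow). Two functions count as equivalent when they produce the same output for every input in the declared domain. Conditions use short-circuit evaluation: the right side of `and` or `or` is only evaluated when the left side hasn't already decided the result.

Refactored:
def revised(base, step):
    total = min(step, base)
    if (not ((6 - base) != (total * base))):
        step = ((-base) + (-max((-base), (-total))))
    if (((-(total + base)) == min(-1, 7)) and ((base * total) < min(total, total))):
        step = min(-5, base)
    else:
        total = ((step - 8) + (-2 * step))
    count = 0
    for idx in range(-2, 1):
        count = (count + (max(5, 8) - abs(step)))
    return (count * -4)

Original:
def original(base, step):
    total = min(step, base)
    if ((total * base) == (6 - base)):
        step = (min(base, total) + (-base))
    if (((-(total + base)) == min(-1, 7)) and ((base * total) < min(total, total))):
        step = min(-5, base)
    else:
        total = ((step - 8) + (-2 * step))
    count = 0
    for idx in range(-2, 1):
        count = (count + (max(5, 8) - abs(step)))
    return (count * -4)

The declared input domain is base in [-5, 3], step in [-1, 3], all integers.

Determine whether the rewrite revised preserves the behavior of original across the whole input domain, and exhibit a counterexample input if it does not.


Equivalent — the differences include min/max/abs usage differs, plus comparison usage differs, plus boolean connective usage differs, yet no declared input distinguishes the two.
Spot check at base=0, step=1 — original: total=0, then ((total * base) == (6 - base)) is false, then (((-(total + base)) == min(-1, 7)) and ((base * total) < min(total, total))) is false, then total=-9, then count=0, then (idx=-2), then count=7, then (idx=-1), then count=14, then (idx=0), then count=21, then returns -84. revised: total=0, then (not ((6 - base) != (total * base))) is false, then (((-(total + base)) == min(-1, 7)) and ((base * total) < min(total, total))) is false, then total=-9, then count=0, then (idx=-2), then count=7, then (idx=-1), then count=14, then (idx=0), then count=21, then returns -84. Both give -84.
Sweeping the whole domain (45 inputs) finds no disagreement.
verdict: equivalent


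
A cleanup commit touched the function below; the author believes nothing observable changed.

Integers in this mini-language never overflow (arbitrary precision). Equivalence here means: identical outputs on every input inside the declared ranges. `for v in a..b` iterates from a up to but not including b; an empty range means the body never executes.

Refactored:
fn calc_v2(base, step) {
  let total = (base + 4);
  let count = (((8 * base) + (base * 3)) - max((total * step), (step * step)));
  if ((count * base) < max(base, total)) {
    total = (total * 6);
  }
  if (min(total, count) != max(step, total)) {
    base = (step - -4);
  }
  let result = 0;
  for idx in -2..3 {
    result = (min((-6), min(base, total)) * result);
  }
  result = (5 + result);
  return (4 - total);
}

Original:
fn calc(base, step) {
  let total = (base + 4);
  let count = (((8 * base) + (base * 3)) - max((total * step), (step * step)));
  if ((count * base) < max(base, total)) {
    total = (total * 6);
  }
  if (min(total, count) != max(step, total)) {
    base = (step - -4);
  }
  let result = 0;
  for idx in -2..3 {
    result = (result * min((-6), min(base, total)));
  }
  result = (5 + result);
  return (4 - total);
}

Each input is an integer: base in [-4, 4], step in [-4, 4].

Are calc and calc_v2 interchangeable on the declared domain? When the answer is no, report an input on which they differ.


The two versions differ — the changes include same computation, different form.
Spot check at base=1, step=0 — calc: total becomes 5; next count becomes 11; next ((count * base) < max(base, total)) evaluates to false; next (min(total, count) != max(step, total)) evaluates to false; next result becomes 0; next at idx=-2:; next result becomes 0; next at idx=-1:; next result becomes 0; next at idx=0:; next result becomes 0; next at idx=1:; next result becomes 0; next at idx=2:; next result becomes 0; next result becomes 5; next final value -1. calc_v2: total becomes 5; next count becomes 11; next ((count * base) < max(base, total)) evaluates to false; next (min(total, count) != max(step, total)) evaluates to false; next result becomes 0; next at idx=-2:; next result becomes 0; next at idx=-1:; next result becomes 0; next at idx=0:; next result becomes 0; next at idx=1:; next result becomes 0; next at idx=2:; next result becomes 0; next result becomes 5; next final value -1. Both give -1.
Across all 81 domain points the two functions coincide.
verdict: equivalent


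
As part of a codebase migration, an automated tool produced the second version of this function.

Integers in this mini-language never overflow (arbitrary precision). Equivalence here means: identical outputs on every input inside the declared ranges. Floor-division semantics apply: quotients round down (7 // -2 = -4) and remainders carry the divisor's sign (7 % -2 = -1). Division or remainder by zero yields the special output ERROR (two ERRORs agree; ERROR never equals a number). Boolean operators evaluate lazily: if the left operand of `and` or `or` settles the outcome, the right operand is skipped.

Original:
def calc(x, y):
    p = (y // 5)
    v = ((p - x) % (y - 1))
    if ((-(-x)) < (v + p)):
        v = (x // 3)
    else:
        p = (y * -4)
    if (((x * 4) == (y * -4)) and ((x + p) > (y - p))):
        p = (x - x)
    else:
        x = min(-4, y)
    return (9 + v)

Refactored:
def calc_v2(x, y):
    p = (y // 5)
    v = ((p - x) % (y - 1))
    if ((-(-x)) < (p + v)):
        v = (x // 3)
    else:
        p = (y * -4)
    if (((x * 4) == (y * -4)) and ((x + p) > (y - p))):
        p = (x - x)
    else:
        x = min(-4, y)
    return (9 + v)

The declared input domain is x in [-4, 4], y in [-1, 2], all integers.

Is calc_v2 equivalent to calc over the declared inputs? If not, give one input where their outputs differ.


Reading the diff, among the changes: same computation, different form.
Spot check at x=2, y=-1 — calc: p = -1; v = -1; ((-(-x)) < (v + p)) -> false; p = 4; (((x * 4) == (y * -4)) and ((x + p) > (y - p))) -> false; x = -4; return 8. calc_v2: p = -1; v = -1; ((-(-x)) < (p + v)) -> false; p = 4; (((x * 4) == (y * -4)) and ((x + p) > (y - p))) -> false; x = -4; return 8. Both give 8.
Sweeping the whole domain (36 inputs) finds no disagreement.
verdict: equivalent


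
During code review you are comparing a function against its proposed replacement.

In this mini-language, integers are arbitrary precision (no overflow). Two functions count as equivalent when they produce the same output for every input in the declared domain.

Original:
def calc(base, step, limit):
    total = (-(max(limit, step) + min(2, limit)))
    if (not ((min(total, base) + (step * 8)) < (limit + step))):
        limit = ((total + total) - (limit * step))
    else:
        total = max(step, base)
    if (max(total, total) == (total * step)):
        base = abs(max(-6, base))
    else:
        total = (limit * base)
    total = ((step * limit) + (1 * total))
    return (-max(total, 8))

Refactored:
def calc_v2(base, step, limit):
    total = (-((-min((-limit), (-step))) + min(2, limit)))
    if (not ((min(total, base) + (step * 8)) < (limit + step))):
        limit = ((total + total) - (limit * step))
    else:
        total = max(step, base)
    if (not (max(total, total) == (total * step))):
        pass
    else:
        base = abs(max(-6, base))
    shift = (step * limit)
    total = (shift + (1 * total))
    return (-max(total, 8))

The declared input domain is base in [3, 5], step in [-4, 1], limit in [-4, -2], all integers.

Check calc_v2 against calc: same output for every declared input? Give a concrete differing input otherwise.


The rewrite breaks on base=3, step=-4, limit=-4, where the results are -8 and -19.
calc: total becomes 8; next (not ((min(total, base) + (step * 8)) < (limit + step))) evaluates to false; next total becomes 3; next (max(total, total) == (total * step)) evaluates to false; next total becomes -12; next total becomes 4; next final value -8
calc_v2: total becomes 8; next (not ((min(total, base) + (step * 8)) < (limit + step))) evaluates to false; next total becomes 3; next (not (max(total, total) == (total * step))) evaluates to true; next shift becomes 16; next total becomes 19; next final value -19
verdict: not equivalent; witness: base=3, step=-4, limit=-4


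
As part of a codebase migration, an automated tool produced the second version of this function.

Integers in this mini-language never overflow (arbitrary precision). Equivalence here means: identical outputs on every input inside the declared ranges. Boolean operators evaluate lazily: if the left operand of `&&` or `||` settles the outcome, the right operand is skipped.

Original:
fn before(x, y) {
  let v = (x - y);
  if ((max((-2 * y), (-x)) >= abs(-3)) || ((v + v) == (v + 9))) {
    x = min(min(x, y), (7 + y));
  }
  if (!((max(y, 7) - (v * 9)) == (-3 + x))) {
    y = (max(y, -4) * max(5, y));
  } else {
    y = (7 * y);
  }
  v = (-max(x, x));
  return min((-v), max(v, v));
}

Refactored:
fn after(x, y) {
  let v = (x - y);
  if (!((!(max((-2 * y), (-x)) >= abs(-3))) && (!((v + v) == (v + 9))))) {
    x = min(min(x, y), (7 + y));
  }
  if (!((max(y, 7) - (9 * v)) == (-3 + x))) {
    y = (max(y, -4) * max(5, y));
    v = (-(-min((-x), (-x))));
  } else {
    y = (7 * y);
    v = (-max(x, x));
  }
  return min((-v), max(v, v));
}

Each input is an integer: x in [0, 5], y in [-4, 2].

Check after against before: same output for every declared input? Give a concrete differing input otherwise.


Behavior is preserved: although boolean connective usage differs, plus min/max/abs usage differs, plus statement counts differ, the outputs never diverge.
As a probe, take x=3, y=2: before runs v := 1 | ((max((-2 * y), (-x)) >= abs(-3)) || ((v + v) == (v + 9))): false | (!((max(y, 7) - (v * 9)) == (-3 + x))): true | y := 10 | v := -3 | result -3; after runs v := 1 | (!((!(max((-2 * y), (-x)) >= abs(-3))) && (!((v + v) == (v + 9))))): false | (!((max(y, 7) - (9 * v)) == (-3 + x))): true | y := 10 | v := -3 | result -3; both end at -3.
Across all 42 domain points the two functions coincide.
verdict: equivalent


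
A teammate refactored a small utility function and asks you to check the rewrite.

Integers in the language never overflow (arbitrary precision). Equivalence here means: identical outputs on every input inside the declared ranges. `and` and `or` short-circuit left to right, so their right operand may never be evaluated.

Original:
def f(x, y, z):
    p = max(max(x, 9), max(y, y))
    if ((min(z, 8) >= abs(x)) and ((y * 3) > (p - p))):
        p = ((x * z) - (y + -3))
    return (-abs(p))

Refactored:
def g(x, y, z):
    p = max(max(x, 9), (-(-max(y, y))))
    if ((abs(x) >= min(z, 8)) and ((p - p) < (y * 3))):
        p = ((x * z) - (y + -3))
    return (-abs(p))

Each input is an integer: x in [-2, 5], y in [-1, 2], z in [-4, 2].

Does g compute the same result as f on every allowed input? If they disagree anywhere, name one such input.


At x=-2, y=1, z=-4: f gives -9, g gives -10.
verdict: not equivalent; witness: x=-2, y=1, z=-4


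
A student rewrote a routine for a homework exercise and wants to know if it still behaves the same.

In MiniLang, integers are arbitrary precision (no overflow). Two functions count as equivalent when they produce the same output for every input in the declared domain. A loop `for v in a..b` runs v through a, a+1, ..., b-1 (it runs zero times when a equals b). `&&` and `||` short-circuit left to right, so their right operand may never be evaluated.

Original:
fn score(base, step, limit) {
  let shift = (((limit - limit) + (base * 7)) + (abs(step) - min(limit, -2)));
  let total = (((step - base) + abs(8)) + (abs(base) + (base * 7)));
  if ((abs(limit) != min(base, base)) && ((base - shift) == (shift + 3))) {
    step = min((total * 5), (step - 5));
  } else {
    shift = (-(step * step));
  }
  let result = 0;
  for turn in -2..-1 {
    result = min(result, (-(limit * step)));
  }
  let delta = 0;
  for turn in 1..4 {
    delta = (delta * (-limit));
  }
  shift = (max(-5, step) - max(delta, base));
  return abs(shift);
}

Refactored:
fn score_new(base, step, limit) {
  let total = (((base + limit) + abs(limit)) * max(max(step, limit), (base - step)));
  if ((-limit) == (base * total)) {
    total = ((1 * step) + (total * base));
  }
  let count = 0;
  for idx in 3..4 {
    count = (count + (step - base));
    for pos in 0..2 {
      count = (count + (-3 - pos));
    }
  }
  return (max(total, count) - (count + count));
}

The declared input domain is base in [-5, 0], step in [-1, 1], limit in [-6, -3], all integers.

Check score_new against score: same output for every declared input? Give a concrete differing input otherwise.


Not equivalent: base=-5, step=-1, limit=-6 separates them (1 vs 11).
score: shift = -28; total = -18; ((abs(limit) != min(base, base)) && ((base - shift) == (shift + 3))) -> false; shift = -1; result = 0; [turn=-2]; result = -6; delta = 0; [turn=1]; delta = 0; [turn=2]; delta = 0; [turn=3]; delta = 0; shift = -1; return 1
score_new: total = 5; ((-limit) == (base * total)) -> false; count = 0; [idx=3]; count = 4; [pos=0]; count = 1; [pos=1]; count = -3; return 11
verdict: not equivalent; witness: base=-5, step=-1, limit=-6


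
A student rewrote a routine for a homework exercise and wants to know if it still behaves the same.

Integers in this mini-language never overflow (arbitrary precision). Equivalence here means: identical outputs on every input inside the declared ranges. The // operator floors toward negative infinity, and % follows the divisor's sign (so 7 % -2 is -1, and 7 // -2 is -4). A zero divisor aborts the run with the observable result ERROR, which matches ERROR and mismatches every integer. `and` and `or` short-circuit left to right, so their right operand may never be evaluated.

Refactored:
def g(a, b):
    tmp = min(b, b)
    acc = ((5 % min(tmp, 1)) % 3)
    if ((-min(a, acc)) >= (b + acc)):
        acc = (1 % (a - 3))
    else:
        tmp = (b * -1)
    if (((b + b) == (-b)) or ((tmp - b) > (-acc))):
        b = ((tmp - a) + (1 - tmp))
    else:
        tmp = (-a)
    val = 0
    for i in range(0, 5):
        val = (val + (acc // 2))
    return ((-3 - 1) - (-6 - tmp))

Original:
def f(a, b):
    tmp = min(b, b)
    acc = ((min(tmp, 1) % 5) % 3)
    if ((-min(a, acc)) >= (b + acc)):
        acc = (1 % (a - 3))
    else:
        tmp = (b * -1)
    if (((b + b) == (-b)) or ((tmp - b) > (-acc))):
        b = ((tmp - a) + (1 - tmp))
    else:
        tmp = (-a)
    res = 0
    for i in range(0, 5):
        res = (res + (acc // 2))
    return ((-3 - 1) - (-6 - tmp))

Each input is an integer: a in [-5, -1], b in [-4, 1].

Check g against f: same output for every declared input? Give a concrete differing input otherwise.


Run the pair on a=-5, b=0.
f: tmp = 0; acc = 0; ((-min(a, acc)) >= (b + acc)) -> true; acc = -7; (((b + b) == (-b)) or ((tmp - b) > (-acc))) -> true; b = 6; res = 0; [i=0]; res = -4; [i=1]; res = -8; [i=2]; res = -12; [i=3]; res = -16; [i=4]; res = -20; return 2
g: tmp = 0; division by zero -> ERROR
2 against ERROR: the behavior changed.
verdict: not equivalent; witness: a=-5, b=0


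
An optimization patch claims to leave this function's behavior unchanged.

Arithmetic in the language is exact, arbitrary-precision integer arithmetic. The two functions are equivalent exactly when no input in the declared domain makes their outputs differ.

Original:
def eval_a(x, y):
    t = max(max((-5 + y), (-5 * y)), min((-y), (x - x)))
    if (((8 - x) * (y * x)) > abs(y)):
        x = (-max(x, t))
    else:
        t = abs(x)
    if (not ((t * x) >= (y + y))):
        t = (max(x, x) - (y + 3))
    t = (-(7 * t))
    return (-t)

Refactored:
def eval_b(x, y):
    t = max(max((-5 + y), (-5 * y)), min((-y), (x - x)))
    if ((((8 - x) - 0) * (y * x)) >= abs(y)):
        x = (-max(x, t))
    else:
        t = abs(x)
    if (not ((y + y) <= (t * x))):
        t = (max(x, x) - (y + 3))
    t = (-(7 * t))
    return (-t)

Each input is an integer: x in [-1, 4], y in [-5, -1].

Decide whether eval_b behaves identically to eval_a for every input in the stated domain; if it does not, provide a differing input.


The suspicious-looking change has no observable effect anywhere in the declared ranges.
Spot check at x=1, y=-5 — eval_a: t = 25; (((8 - x) * (y * x)) > abs(y)) -> false; t = 1; (not ((t * x) >= (y + y))) -> false; t = -7; return 7. eval_b: t = 25; ((((8 - x) - 0) * (y * x)) >= abs(y)) -> false; t = 1; (not ((y + y) <= (t * x))) -> false; t = -7; return 7. Both give 7.
Every one of the 30 inputs gives matching results.
verdict: equivalent


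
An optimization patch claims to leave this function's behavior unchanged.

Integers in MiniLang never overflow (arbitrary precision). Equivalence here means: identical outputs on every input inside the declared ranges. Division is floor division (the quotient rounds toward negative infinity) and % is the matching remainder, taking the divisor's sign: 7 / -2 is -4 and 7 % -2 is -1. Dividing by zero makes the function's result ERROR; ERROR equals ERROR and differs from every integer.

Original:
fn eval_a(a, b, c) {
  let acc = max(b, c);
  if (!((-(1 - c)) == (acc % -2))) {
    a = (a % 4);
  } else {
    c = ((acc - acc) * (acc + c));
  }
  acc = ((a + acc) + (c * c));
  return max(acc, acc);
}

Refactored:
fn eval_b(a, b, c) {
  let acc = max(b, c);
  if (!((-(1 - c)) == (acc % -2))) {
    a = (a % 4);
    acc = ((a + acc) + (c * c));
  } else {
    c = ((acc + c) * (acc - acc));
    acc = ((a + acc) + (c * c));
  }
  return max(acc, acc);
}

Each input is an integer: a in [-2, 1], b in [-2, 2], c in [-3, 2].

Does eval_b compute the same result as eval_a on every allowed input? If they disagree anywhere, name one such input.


Differences: arithmetic usage differs; and statement counts differ — yet all 120 inputs agree.
verdict: equivalent


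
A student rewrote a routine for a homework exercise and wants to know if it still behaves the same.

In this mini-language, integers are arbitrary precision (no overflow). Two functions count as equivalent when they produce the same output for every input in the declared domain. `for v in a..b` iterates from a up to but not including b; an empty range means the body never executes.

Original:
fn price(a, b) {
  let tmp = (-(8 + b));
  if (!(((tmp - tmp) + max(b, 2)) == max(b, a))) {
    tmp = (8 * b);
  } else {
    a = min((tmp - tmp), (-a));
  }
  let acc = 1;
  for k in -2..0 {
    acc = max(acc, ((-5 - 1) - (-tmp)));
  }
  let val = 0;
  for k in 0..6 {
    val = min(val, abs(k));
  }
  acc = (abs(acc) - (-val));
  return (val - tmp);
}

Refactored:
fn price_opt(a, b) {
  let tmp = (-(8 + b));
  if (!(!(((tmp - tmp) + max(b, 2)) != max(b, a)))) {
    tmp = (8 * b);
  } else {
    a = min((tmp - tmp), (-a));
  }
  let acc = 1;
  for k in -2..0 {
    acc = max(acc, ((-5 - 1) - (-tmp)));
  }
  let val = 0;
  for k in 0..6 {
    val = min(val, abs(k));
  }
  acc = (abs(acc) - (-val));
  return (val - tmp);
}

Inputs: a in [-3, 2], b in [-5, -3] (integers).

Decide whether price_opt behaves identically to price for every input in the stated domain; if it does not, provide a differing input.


The two versions differ — the changes include boolean connective usage differs, plus comparison usage differs.
Tracing a=1, b=-4: price: tmp=-4, then (!(((tmp - tmp) + max(b, 2)) == max(b, a))) is true, then tmp=-32, then acc=1, then (k=-2), then acc=1, then (k=-1), then acc=1, then val=0, then (k=0), then val=0, then (k=1), then val=0, then (k=2), then val=0, then (k=3), then val=0, then (k=4), then val=0, then (k=5), then val=0, then acc=1, then returns 32 | price_opt: tmp=-4, then (!(!(((tmp - tmp) + max(b, 2)) != max(b, a)))) is true, then tmp=-32, then acc=1, then (k=-2), then acc=1, then (k=-1), then acc=1, then val=0, then (k=0), then val=0, then (k=1), then val=0, then (k=2), then val=0, then (k=3), then val=0, then (k=4), then val=0, then (k=5), then val=0, then acc=1, then returns 32 — matching result 32.
Every one of the 18 inputs gives matching results.
verdict: equivalent


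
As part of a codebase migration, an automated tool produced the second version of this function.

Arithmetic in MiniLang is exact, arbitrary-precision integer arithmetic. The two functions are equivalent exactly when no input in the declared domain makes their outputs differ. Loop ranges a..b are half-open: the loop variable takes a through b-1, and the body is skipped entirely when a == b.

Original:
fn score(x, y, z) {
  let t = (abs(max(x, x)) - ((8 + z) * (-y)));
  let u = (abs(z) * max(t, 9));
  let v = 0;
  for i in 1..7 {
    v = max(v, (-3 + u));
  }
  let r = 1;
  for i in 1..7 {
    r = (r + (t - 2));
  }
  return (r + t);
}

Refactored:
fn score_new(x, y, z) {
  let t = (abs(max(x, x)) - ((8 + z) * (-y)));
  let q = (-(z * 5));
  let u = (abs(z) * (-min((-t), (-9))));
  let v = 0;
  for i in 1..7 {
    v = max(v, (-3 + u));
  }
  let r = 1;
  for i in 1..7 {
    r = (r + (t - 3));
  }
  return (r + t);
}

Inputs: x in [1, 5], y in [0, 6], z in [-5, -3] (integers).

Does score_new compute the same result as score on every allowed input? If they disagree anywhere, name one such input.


Consider the input x=1, y=0, z=-5.
score: t becomes 1; next u becomes 45; next v becomes 0; next at i=1:; next v becomes 42; next at i=2:; next v becomes 42; next at i=3:; next v becomes 42; next at i=4:; next v becomes 42; next at i=5:; next v becomes 42; next at i=6:; next v becomes 42; next r becomes 1; next at i=1:; next r becomes 0; next at i=2:; next r becomes -1; next at i=3:; next r becomes -2; next at i=4:; next r becomes -3; next at i=5:; next r becomes -4; next at i=6:; next r becomes -5; next final value -4
score_new: t becomes 1; next q becomes 25; next u becomes 45; next v becomes 0; next at i=1:; next v becomes 42; next at i=2:; next v becomes 42; next at i=3:; next v becomes 42; next at i=4:; next v becomes 42; next at i=5:; next v becomes 42; next at i=6:; next v becomes 42; next r becomes 1; next at i=1:; next r becomes -1; next at i=2:; next r becomes -3; next at i=3:; next r becomes -5; next at i=4:; next r becomes -7; next at i=5:; next r becomes -9; next at i=6:; next r becomes -11; next final value -10
-4 and -10 differ, so these are not the same function on this domain.
verdict: not equivalent; witness: x=1, y=0, z=-5


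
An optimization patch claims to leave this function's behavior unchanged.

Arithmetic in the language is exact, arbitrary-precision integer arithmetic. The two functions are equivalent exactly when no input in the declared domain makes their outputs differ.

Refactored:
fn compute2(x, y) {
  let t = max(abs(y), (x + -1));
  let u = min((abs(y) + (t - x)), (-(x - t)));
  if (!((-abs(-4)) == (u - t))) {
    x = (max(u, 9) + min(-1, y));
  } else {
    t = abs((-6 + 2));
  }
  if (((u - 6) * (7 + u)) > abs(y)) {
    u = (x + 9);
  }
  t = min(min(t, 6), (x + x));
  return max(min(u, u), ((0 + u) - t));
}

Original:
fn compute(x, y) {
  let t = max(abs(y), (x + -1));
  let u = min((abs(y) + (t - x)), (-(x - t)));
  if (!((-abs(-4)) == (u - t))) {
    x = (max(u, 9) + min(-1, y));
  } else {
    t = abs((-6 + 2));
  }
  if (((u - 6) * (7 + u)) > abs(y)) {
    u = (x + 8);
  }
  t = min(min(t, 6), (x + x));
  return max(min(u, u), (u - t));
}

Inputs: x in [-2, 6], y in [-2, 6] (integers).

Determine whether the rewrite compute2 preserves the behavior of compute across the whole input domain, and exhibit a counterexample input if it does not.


Try x=-2, y=5.
compute: t := 5 | u := 7 | (!((-abs(-4)) == (u - t))): true | x := 8 | (((u - 6) * (7 + u)) > abs(y)): true | u := 16 | t := 5 | result 16
compute2: t := 5 | u := 7 | (!((-abs(-4)) == (u - t))): true | x := 8 | (((u - 6) * (7 + u)) > abs(y)): true | u := 17 | t := 5 | result 17
16 and 17 differ, so these are not the same function on this domain.
verdict: not equivalent; witness: x=-2, y=5


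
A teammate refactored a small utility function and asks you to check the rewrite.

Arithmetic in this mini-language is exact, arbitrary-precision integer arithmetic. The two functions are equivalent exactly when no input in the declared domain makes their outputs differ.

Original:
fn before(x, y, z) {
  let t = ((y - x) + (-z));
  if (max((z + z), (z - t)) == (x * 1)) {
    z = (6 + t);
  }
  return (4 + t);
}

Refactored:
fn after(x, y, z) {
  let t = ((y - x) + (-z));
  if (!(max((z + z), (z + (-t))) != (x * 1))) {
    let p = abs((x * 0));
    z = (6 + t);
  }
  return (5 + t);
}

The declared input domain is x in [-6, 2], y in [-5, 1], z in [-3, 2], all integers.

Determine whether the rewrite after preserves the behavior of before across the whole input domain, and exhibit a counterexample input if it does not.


Try x=-6, y=-5, z=-3.
before: t becomes 4; next (max((z + z), (z - t)) == (x * 1)) evaluates to true; next z becomes 10; next final value 8
after: t becomes 4; next (!(max((z + z), (z + (-t))) != (x * 1))) evaluates to true; next p becomes 0; next z becomes 10; next final value 9
8 and 9 differ, so these are not the same function on this domain.
verdict: not equivalent; witness: x=-6, y=-5, z=-3


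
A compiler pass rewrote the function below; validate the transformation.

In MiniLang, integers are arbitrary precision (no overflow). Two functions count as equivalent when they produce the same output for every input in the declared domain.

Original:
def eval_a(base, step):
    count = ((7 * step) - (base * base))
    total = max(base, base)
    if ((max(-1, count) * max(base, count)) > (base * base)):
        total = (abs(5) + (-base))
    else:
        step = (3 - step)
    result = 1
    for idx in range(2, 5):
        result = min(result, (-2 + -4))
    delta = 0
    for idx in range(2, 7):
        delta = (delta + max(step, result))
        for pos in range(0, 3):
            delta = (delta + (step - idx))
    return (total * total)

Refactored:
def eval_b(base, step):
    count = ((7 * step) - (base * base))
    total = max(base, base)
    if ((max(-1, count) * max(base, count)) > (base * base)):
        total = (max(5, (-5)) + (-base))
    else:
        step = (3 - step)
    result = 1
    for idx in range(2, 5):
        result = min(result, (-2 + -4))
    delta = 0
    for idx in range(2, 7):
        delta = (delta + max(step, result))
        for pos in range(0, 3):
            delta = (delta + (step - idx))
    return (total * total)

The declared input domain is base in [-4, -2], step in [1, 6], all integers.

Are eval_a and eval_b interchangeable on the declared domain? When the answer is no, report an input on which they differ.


Reading the diff, among the changes: constant usage differs, and min/max/abs usage differs.
Tracing base=-4, step=4: eval_a: count = 12; total = -4; ((max(-1, count) * max(base, count)) > (base * base)) -> true; total = 9; result = 1; [idx=2]; result = -6; [idx=3]; result = -6; [idx=4]; result = -6; delta = 0; [idx=2]; delta = 4; [pos=0]; delta = 6; [pos=1]; delta = 8; [pos=2]; delta = 10; [idx=3]; delta = 14; [pos=0]; delta = 15; [pos=1]; delta = 16; [pos=2]; delta = 17; [idx=4]; delta = 21; [pos=0]; delta = 21; [pos=1]; delta = 21; [pos=2]; delta = 21; [idx=5]; delta = 25; [pos=0]; delta = 24; [pos=1]; delta = 23; [pos=2]; delta = 22; [idx=6]; delta = 26; [pos=0]; delta = 24; [pos=1]; delta = 22; [pos=2]; delta = 20; return 81 | eval_b: count = 12; total = -4; ((max(-1, count) * max(base, count)) > (base * base)) -> true; total = 9; result = 1; [idx=2]; result = -6; [idx=3]; result = -6; [idx=4]; result = -6; delta = 0; [idx=2]; delta = 4; [pos=0]; delta = 6; [pos=1]; delta = 8; [pos=2]; delta = 10; [idx=3]; delta = 14; [pos=0]; delta = 15; [pos=1]; delta = 16; [pos=2]; delta = 17; [idx=4]; delta = 21; [pos=0]; delta = 21; [pos=1]; delta = 21; [pos=2]; delta = 21; [idx=5]; delta = 25; [pos=0]; delta = 24; [pos=1]; delta = 23; [pos=2]; delta = 22; [idx=6]; delta = 26; [pos=0]; delta = 24; [pos=1]; delta = 22; [pos=2]; delta = 20; return 81 — matching result 81.
Sweeping the whole domain (18 inputs) finds no disagreement.
verdict: equivalent


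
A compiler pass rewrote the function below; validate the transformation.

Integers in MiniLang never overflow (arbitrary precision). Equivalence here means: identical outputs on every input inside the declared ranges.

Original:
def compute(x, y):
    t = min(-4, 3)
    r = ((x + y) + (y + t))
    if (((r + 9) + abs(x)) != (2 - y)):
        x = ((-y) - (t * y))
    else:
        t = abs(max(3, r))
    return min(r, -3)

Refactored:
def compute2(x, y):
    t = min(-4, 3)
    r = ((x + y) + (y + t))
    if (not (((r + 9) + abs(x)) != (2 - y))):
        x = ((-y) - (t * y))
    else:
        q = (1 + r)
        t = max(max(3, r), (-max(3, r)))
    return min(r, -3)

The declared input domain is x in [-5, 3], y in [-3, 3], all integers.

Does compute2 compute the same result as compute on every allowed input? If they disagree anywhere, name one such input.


The suspicious-looking change has no observable effect anywhere in the declared ranges.
One worked example (x=-1, y=2) — compute: t=-4, then r=-1, then (((r + 9) + abs(x)) != (2 - y)) is true, then x=6, then returns -3; compute2: t=-4, then r=-1, then (not (((r + 9) + abs(x)) != (2 - y))) is false, then q=0, then t=3, then returns -3; agreement on -3.
Sweeping the whole domain (63 inputs) finds no disagreement.
verdict: equivalent


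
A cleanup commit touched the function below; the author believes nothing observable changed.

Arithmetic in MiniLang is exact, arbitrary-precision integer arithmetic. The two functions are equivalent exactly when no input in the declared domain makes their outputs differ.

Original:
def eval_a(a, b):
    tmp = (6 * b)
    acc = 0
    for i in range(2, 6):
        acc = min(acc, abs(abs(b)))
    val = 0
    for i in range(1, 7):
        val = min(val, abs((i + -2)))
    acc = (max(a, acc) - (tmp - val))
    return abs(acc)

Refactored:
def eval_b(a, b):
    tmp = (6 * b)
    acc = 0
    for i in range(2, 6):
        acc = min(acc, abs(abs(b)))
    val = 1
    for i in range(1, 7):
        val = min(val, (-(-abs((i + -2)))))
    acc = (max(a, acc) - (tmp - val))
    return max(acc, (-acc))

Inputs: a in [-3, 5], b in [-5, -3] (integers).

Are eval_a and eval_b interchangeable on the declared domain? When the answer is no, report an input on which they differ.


The one real change (`0` became `1`) has no effect anywhere in the declared ranges.
As a probe, take a=1, b=-3: eval_a runs tmp = -18; acc = 0; [i=2]; acc = 0; [i=3]; acc = 0; [i=4]; acc = 0; [i=5]; acc = 0; val = 0; [i=1]; val = 0; [i=2]; val = 0; [i=3]; val = 0; [i=4]; val = 0; [i=5]; val = 0; [i=6]; val = 0; acc = 19; return 19; eval_b runs tmp = -18; acc = 0; [i=2]; acc = 0; [i=3]; acc = 0; [i=4]; acc = 0; [i=5]; acc = 0; val = 1; [i=1]; val = 1; [i=2]; val = 0; [i=3]; val = 0; [i=4]; val = 0; [i=5]; val = 0; [i=6]; val = 0; acc = 19; return 19; both end at 19.
Sweeping the whole domain (27 inputs) finds no disagreement.
verdict: equivalent
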